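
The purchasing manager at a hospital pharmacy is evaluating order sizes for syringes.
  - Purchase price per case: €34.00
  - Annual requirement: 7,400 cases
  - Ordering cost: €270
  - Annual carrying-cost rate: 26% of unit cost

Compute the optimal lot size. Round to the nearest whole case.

672 cases

Holding cost per case per year: H = 26% × €34 = €8.8400
Optimal lot size Q* = (2 × 7,400 × €270 / €8.84)^½ ≈ 672.34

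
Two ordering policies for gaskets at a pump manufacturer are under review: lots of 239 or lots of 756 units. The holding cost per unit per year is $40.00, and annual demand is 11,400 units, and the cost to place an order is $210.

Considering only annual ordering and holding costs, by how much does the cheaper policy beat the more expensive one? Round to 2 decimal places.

Annual cost at Q: ordering D·S/Q plus holding Q·H/2.
TC(239) = (11,400/239)×210 + (239/2)×40 = $14,796.74
TC(756) = (11,400/756)×210 + (756/2)×40 = $18,286.67
|ΔTC| = |$14,796.74 − $18,286.67| = $3,489.93

$3,489.93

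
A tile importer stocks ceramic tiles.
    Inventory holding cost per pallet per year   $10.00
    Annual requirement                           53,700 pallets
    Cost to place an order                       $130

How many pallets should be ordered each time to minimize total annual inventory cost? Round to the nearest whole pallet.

1,182 pallets

Optimal lot size Q* = (2 × 53,700 × $130 / $10)^½ ≈ 1,181.61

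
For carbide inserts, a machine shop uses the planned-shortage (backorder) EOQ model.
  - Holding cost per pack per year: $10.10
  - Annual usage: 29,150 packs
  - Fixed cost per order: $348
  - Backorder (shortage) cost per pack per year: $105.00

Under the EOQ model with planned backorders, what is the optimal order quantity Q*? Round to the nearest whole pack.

1,484 packs

Basic EOQ = √(2·29,150·348/10.1) = 1,417.305
Backorder adjustment √((H+b)/b) = √((10.1+105)/105) = 1.0470
Q* = 1,417.305 × 1.0470 ≈ 1,483.91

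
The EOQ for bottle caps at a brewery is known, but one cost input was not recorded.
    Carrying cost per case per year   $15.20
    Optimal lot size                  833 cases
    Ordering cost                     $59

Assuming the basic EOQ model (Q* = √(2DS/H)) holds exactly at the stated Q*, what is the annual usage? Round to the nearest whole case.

Since Q* = (2DS/H)^½, squaring gives Q*²·H = 2DS.
D = Q²H / (2S) = 833² × 15.2 / (2 × 59) = 89,382.31

89,382 cases per year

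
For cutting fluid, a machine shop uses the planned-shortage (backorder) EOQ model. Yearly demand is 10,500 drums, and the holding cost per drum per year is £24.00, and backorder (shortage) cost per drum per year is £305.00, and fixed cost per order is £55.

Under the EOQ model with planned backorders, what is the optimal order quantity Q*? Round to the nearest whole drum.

Basic EOQ = √(2·10,500·55/24) = 219.374
Backorder adjustment √((H+b)/b) = √((24+305)/305) = 1.0386
Q* = 219.374 × 1.0386 ≈ 227.84

228 drums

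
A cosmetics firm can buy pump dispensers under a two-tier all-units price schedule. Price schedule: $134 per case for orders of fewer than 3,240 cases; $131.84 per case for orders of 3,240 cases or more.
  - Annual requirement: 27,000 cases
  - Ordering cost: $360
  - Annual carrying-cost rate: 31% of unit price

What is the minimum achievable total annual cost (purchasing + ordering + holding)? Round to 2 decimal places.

H₁ = 31%×$134 = $41.5400;  H₂ = 31%×$131.84 = $40.8704
EOQ₁ = √(2×27,000×360/41.5400) = 684.09  (< 3,240, feasible at tier 1)
EOQ₂ = √(2×27,000×360/40.8704) = 689.67  (< 3,240 → use Q = 3,240 at tier-2 price)
TC(tier 1 (EOQ₁), Q≈684.1) = $3,646,417.21
TC(tier 2, Q≈3,240.0) = $3,628,890.05
Minimum at tier 2: $3,628,890.05

$3,628,890.05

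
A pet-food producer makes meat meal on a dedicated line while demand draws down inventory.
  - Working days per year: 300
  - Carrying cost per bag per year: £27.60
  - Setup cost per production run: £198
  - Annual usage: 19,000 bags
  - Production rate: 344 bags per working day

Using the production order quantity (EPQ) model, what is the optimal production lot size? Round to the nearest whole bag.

Daily demand d = 19,000/300 = 63.333; p = 344; 1 − d/p = 0.81589
EPQ = √(2DS / (H(1 − d/p)))
    = √(2 × 19,000 × 198 / (27.6 × 0.81589)) ≈ 578.03

578 bags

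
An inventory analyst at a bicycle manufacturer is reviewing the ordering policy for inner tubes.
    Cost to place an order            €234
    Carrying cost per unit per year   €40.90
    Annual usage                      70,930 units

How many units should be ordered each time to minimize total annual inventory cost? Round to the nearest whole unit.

901 units

EOQ = √(2DS/H) = √(2 × 70,930 × 234 / 40.9)
    = √(811,619.56) ≈ 900.90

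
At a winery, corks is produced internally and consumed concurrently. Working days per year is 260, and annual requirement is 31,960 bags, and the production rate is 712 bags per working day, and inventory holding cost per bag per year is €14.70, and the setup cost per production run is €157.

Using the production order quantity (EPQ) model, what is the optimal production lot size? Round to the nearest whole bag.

d = 31,960/260 = 122.9231 bags/day;  effective holding cost H(1 − d/p) = 14.7·(1 − 122.9231/712) = 12.16212
Q* = √(2DS / H_eff) = √(2·31,960·157 / 12.16212) ≈ 908.37

908 bags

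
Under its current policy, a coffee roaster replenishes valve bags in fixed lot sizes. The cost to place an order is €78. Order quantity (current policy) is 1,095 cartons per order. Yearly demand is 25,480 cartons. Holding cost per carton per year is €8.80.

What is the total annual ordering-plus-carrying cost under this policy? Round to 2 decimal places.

Annual ordering cost = (D/Q)·S = (25,480/1,095) × 78 = €1,815.01
Annual holding cost  = (Q/2)·H = (1,095/2) × 8.8 = €4,818.00
Total = €1,815.01 + €4,818.00 = €6,633.01

€6,633.01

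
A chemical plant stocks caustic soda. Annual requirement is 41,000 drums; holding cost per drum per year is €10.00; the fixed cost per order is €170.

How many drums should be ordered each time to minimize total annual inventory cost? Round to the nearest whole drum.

1,181 drums

2DS/H = 2·41,000·170/10 = 1,394,000.00
EOQ = √1,394,000.00 ≈ 1,180.68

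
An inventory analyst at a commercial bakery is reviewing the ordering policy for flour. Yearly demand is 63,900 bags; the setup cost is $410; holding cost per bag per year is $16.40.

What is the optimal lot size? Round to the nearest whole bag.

1,787 bags

Optimal lot size Q* = (2 × 63,900 × $410 / $16.4)^½ ≈ 1,787.46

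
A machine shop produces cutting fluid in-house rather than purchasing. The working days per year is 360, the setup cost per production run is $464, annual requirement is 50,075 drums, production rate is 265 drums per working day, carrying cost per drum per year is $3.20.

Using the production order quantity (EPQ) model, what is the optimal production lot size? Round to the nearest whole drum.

5,529 drums

Daily demand d = 50,075/360 = 139.097; p = 265; 1 − d/p = 0.47510
EPQ = √(2DS / (H(1 − d/p)))
    = √(2 × 50,075 × 464 / (3.2 × 0.47510)) ≈ 5,528.59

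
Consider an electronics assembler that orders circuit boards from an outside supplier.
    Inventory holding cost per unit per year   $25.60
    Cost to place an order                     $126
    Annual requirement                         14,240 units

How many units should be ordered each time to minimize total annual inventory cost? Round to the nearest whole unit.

Q* = √(2·D·S / H) = √(2·14,240·126 / 25.6) = √140,175.0 ≈ 374.40

374 units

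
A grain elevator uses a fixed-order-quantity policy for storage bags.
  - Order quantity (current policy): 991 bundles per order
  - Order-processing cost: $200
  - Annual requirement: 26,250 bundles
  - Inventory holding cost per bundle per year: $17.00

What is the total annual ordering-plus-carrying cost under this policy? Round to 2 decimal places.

Ordering: D/Q × S = 26,250/991 × $200 = $5,297.68
Holding:  Q/2 × H = 991/2 × $17 = $8,423.50
Total = $5,297.68 + $8,423.50 = $13,721.18

$13,721.18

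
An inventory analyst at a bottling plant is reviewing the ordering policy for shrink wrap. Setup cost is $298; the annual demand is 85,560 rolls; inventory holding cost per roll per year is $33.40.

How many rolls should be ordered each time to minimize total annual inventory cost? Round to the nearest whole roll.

1,236 rolls

Q* = √(2·D·S / H) = √(2·85,560·298 / 33.4) = √1,526,759.3 ≈ 1,235.62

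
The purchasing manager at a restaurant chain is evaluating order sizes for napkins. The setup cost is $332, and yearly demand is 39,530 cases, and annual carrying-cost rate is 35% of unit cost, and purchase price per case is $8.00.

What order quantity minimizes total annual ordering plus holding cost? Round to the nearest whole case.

3,062 cases

H = i·C = 0.35 × $8 = $2.8000 per case-year
EOQ = √(2DS/H) = √(2 × 39,530 × 332 / 2.8)
    = √(9,374,257.14) ≈ 3,061.74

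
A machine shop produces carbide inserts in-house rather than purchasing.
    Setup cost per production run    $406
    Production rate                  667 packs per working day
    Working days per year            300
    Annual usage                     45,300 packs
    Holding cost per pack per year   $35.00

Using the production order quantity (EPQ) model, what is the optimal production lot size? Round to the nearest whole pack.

1,166 packs

Daily demand d = 45,300/300 = 151.000; p = 667; 1 − d/p = 0.77361
EPQ = √(2DS / (H(1 − d/p)))
    = √(2 × 45,300 × 406 / (35 × 0.77361)) ≈ 1,165.55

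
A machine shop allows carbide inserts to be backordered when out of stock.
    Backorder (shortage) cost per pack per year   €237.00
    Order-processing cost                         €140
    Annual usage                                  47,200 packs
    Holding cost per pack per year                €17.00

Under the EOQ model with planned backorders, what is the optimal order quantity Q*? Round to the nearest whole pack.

Q* = √(2DS/H) · √((H + b)/b)
   = √(2 × 47,200 × 140 / 17) · √((17 + 237) / 237)
   = 881.710 × 1.0352 ≈ 912.78

913 packs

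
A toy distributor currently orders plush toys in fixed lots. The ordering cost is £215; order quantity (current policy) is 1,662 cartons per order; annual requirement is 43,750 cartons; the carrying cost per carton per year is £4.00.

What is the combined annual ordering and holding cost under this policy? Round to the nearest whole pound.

£8,984

Annual ordering cost = (D/Q)·S = (43,750/1,662) × 215 = £5,659.60
Annual holding cost  = (Q/2)·H = (1,662/2) × 4 = £3,324.00
Total = £5,659.60 + £3,324.00 = £8,983.60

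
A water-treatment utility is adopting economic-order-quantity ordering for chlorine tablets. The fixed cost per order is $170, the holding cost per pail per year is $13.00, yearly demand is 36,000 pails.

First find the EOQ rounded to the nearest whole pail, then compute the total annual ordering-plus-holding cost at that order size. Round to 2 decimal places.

Q* = √(2·D·S / H) = √(2·36,000·170 / 13) = √941,538.5 ≈ 970.33 → Q = 970 pails
Orders/yr = 36,000/970 = 37.113; ordering cost = 37.113 × $170 = $6,309.28
Average inventory = 970/2 = 485; holding cost = 485 × $13 = $6,305.00
Total = $6,309.28 + $6,305.00 = $12,614.28

$12,614.28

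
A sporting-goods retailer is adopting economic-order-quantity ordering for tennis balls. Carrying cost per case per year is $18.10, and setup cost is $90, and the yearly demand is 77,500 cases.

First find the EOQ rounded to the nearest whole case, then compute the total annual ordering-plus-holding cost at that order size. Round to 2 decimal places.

$15,890.09

Optimal lot size Q* = (2 × 77,500 × $90 / $18.1)^½ ≈ 877.91 → Q = 878 cases
Annual ordering cost = (D/Q)·S = (77,500/878) × 90 = $7,944.19
Annual holding cost  = (Q/2)·H = (878/2) × 18.1 = $7,945.90
Total = $7,944.19 + $7,945.90 = $15,890.09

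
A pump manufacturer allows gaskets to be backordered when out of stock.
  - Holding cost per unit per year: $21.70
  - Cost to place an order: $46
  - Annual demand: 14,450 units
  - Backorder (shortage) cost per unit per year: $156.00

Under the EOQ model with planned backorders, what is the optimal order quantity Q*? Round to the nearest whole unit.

264 units

Q* = √(2DS/H) · √((H + b)/b)
   = √(2 × 14,450 × 46 / 21.7) · √((21.7 + 156) / 156)
   = 247.513 × 1.0673 ≈ 264.17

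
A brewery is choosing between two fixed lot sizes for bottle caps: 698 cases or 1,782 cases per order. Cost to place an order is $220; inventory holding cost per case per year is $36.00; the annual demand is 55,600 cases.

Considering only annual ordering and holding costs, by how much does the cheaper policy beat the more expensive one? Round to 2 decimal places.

$8,851.84

TC(Q) = (D/Q)S + (Q/2)H
TC(698) = (55,600/698)×220 + (698/2)×36 = $30,088.36
TC(1,782) = (55,600/1,782)×220 + (1,782/2)×36 = $38,940.20
Lots of 698 are cheaper by $8,851.84.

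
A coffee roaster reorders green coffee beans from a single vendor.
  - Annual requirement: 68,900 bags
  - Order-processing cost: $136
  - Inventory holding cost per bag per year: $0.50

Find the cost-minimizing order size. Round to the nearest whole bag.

6,122 bags

EOQ = √(2DS/H) = √(2 × 68,900 × 136 / 0.5)
    = √(37,481,600.00) ≈ 6,122.22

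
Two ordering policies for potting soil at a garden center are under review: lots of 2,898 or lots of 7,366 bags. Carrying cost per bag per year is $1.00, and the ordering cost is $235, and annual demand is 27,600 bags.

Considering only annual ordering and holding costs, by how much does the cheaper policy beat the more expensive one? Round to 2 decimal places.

$876.44

For each Q, cost = (D/Q)·S + (Q/2)·H.
TC(2,898) = (27,600/2,898)×235 + (2,898/2)×1 = $3,687.10
TC(7,366) = (27,600/7,366)×235 + (7,366/2)×1 = $4,563.53
Lots of 2,898 are cheaper by $876.44.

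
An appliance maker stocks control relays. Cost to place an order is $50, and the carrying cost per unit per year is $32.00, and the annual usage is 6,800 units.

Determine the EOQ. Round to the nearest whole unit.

2DS/H = 2·6,800·50/32 = 21,250.00
EOQ = √21,250.00 ≈ 145.77

146 units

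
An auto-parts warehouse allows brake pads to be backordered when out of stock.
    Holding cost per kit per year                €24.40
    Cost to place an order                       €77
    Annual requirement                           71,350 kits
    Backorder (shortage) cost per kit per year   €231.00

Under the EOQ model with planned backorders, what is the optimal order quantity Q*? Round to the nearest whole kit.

706 kits

Q* = √(2DS/H) · √((H + b)/b)
   = √(2 × 71,350 × 77 / 24.4) · √((24.4 + 231) / 231)
   = 671.062 × 1.0515 ≈ 705.61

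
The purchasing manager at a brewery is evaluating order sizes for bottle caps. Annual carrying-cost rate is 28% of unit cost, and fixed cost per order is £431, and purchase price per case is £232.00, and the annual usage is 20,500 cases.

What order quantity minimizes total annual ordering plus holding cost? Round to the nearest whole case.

Carrying cost H = £232 × 28% = £64.9600/case/yr
Optimal lot size Q* = (2 × 20,500 × £431 / £64.96)^½ ≈ 521.56

522 cases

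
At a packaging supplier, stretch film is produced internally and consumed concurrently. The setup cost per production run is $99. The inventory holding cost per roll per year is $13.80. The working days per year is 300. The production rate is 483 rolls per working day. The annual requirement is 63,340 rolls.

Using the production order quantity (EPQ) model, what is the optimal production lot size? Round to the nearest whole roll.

Daily demand d = 63,340/300 = 211.133; p = 483; 1 − d/p = 0.56287
EPQ = √(2DS / (H(1 − d/p)))
    = √(2 × 63,340 × 99 / (13.8 × 0.56287)) ≈ 1,270.66

1,271 rolls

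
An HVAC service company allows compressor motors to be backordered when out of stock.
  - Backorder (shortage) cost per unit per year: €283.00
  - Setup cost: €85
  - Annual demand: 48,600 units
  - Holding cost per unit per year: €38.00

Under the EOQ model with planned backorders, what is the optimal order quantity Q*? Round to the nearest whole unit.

497 units

Q* = √(2DS/H) · √((H + b)/b)
   = √(2 × 48,600 × 85 / 38) · √((38 + 283) / 283)
   = 466.284 × 1.0650 ≈ 496.60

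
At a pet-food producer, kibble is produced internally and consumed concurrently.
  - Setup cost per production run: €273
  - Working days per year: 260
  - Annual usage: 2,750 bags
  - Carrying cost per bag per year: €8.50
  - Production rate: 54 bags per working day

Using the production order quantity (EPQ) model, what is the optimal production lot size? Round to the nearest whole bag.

469 bags

d = 2,750/260 = 10.5769 bags/day;  effective holding cost H(1 − d/p) = 8.5·(1 − 10.5769/54) = 6.83511
Q* = √(2DS / H_eff) = √(2·2,750·273 / 6.83511) ≈ 468.69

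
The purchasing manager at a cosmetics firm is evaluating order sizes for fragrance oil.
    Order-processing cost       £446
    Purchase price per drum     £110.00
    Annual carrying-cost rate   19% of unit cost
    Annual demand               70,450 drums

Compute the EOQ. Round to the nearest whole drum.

1,734 drums

Holding cost per drum per year: H = 19% × £110 = £20.9000
EOQ = √(2DS/H) = √(2 × 70,450 × 446 / 20.9)
    = √(3,006,765.55) ≈ 1,734.00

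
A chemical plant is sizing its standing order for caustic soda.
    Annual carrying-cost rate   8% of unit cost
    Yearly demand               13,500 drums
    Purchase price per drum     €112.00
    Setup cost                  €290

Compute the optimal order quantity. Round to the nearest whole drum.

935 drums

H = i·C = 0.08 × €112 = €8.9600 per drum-year
Q* = √(2·D·S / H) = √(2·13,500·290 / 8.96) = √873,883.9 ≈ 934.82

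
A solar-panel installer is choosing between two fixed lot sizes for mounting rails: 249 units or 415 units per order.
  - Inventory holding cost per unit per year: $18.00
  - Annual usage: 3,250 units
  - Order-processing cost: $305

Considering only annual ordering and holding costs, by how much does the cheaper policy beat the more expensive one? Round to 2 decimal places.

$98.37

For each Q, cost = (D/Q)·S + (Q/2)·H.
TC(249) = (3,250/249)×305 + (249/2)×18 = $6,221.92
TC(415) = (3,250/415)×305 + (415/2)×18 = $6,123.55
|ΔTC| = |$6,221.92 − $6,123.55| = $98.37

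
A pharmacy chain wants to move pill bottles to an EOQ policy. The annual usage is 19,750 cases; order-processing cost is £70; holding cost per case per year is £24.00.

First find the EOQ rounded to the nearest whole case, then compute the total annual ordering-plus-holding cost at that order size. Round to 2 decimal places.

£8,146.17

Q* = √(2·D·S / H) = √(2·19,750·70 / 24) = √115,208.3 ≈ 339.42 → Q = 339 cases
Orders/yr = 19,750/339 = 58.260; ordering cost = 58.260 × £70 = £4,078.17
Average inventory = 339/2 = 169.5; holding cost = 169.5 × £24 = £4,068.00
Total = £4,078.17 + £4,068.00 = £8,146.17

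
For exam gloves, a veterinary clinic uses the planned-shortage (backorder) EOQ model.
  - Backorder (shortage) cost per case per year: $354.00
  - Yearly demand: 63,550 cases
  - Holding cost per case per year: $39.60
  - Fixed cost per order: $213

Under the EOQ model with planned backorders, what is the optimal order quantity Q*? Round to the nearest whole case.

Q* = √(2DS/H) · √((H + b)/b)
   = √(2 × 63,550 × 213 / 39.6) · √((39.6 + 354) / 354)
   = 826.828 × 1.0544 ≈ 871.85

872 cases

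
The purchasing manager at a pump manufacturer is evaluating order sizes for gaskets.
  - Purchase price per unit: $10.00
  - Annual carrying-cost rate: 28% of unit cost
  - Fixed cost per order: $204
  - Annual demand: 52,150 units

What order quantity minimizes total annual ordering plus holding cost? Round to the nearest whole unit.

Holding cost per unit per year: H = 28% × $10 = $2.8000
Optimal lot size Q* = (2 × 52,150 × $204 / $2.8)^½ ≈ 2,756.63

2,757 units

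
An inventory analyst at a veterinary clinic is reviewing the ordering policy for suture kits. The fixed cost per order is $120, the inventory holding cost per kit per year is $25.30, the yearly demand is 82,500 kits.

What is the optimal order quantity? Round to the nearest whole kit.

Q* = √(2·D·S / H) = √(2·82,500·120 / 25.3) = √782,608.7 ≈ 884.65

885 kits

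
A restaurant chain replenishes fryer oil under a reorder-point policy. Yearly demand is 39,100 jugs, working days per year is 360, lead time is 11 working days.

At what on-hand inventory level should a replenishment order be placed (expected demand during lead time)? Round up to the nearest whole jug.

1,195 jugs

Daily demand d = 39,100 / 360 = 108.611 jugs/day
Demand during lead time = 108.611 × 11 = 1,194.72
Reorder point = 1,194.72 → round up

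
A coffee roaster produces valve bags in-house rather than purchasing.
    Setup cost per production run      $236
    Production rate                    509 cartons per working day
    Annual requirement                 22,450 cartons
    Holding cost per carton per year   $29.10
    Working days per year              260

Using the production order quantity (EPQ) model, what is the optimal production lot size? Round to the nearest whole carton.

Daily demand d = 22,450/260 = 86.346; p = 509; 1 − d/p = 0.83036
EPQ = √(2DS / (H(1 − d/p)))
    = √(2 × 22,450 × 236 / (29.1 × 0.83036)) ≈ 662.22

662 cartons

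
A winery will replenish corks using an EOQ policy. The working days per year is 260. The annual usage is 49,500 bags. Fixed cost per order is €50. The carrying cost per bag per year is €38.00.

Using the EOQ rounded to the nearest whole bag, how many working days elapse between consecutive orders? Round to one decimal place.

1.9 days

Optimal lot size Q* = (2 × 49,500 × €50 / €38)^½ ≈ 360.92 → Q = 361 bags
Cycle time = (working days × Q)/D = (260 × 361) / 49,500 = 1.896 days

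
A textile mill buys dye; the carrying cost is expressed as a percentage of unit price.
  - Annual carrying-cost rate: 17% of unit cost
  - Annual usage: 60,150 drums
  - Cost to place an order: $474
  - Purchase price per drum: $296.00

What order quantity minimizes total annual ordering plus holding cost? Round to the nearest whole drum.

Carrying cost H = $296 × 17% = $50.3200/drum/yr
EOQ = √(2DS/H) = √(2 × 60,150 × 474 / 50.32)
    = √(1,133,191.57) ≈ 1,064.51

1,065 drums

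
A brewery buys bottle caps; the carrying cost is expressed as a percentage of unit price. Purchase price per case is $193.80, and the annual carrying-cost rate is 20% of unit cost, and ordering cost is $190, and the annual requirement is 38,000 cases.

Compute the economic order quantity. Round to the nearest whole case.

Carrying cost H = $193.8 × 20% = $38.7600/case/yr
Q* = √(2·D·S / H) = √(2·38,000·190 / 38.76) = √372,549.0 ≈ 610.37

610 cases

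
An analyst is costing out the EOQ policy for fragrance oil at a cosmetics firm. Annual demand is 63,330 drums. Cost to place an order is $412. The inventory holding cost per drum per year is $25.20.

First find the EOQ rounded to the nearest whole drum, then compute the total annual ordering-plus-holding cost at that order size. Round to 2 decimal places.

Optimal lot size Q* = (2 × 63,330 × $412 / $25.2)^½ ≈ 1,439.02 → Q = 1,439 drums
Ordering: D/Q × S = 63,330/1,439 × $412 = $18,132.01
Holding:  Q/2 × H = 1,439/2 × $25.2 = $18,131.40
Total = $18,132.01 + $18,131.40 = $36,263.41

$36,263.41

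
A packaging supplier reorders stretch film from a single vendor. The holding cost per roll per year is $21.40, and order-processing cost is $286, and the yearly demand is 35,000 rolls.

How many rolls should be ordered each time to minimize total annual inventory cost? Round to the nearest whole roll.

2DS/H = 2·35,000·286/21.4 = 935,514.02
EOQ = √935,514.02 ≈ 967.22

967 rolls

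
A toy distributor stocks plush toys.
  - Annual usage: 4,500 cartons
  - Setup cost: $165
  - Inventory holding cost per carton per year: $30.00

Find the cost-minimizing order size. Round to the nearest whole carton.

2DS/H = 2·4,500·165/30 = 49,500.00
EOQ = √49,500.00 ≈ 222.49

222 cartons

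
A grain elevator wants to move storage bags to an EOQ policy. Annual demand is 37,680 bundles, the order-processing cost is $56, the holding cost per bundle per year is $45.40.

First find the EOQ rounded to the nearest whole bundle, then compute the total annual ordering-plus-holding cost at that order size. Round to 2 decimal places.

$13,841.80

Optimal lot size Q* = (2 × 37,680 × $56 / $45.4)^½ ≈ 304.89 → Q = 305 bundles
Orders/yr = 37,680/305 = 123.541; ordering cost = 123.541 × $56 = $6,918.30
Average inventory = 305/2 = 152.5; holding cost = 152.5 × $45.4 = $6,923.50
Total = $6,918.30 + $6,923.50 = $13,841.80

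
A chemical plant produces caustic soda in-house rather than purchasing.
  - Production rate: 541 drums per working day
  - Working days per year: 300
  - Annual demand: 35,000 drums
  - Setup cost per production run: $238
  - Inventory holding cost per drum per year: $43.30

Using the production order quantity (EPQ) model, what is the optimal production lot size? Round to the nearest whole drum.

700 drums

d = 35,000/300 = 116.6667 drums/day;  effective holding cost H(1 − d/p) = 43.3·(1 − 116.6667/541) = 33.96235
Q* = √(2DS / H_eff) = √(2·35,000·238 / 33.96235) ≈ 700.39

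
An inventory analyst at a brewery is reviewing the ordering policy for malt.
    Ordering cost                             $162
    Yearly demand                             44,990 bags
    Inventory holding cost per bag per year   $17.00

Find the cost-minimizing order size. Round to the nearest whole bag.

Optimal lot size Q* = (2 × 44,990 × $162 / $17)^½ ≈ 925.99

926 bags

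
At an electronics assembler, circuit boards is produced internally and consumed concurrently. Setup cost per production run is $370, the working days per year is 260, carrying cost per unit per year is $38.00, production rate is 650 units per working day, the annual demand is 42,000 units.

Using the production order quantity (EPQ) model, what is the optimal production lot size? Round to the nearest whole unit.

1,043 units

d = 42,000/260 = 161.5385 units/day;  effective holding cost H(1 − d/p) = 38·(1 − 161.5385/650) = 28.55621
Q* = √(2DS / H_eff) = √(2·42,000·370 / 28.55621) ≈ 1,043.25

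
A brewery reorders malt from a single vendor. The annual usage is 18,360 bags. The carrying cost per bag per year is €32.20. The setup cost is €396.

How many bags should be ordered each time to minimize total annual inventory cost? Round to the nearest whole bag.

Q* = √(2·D·S / H) = √(2·18,360·396 / 32.2) = √451,587.6 ≈ 672.00

672 bags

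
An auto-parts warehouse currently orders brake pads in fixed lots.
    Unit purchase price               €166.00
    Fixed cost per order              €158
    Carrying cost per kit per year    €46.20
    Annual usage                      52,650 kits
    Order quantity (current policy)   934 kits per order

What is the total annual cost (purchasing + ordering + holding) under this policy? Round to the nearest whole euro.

€8,770,382

Annual ordering cost = (D/Q)·S = (52,650/934) × 158 = €8,906.53
Annual holding cost  = (Q/2)·H = (934/2) × 46.2 = €21,575.40
Purchase cost = D·C = 52,650 × 166 = €8,739,900.00
Total = €8,906.53 + €21,575.40 + €8,739,900.00 = €8,770,381.93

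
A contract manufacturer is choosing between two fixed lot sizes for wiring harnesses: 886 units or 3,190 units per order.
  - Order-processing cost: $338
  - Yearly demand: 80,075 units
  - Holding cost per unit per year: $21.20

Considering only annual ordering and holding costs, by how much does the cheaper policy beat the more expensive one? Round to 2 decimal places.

$2,359.04

TC(Q) = (D/Q)S + (Q/2)H
TC(886) = (80,075/886)×338 + (886/2)×21.2 = $39,939.40
TC(3,190) = (80,075/3,190)×338 + (3,190/2)×21.2 = $42,298.44
Lots of 886 are cheaper by $2,359.04.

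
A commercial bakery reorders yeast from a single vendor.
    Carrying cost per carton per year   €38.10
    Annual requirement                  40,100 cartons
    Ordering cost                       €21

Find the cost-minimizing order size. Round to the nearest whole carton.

210 cartons

EOQ = √(2DS/H) = √(2 × 40,100 × 21 / 38.1)
    = √(44,204.72) ≈ 210.25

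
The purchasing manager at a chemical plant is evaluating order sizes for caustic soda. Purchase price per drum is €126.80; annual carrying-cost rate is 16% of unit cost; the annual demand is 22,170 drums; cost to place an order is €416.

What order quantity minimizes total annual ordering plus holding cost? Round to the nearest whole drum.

954 drums

Carrying cost H = €126.8 × 16% = €20.2880/drum/yr
EOQ = √(2DS/H) = √(2 × 22,170 × 416 / 20.288)
    = √(909,179.81) ≈ 953.51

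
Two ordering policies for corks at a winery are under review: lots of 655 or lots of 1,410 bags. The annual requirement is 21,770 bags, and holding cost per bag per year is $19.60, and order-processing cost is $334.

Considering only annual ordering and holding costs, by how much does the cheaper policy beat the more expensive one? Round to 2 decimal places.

$1,454.83

Annual cost at Q: ordering D·S/Q plus holding Q·H/2.
TC(655) = (21,770/655)×334 + (655/2)×19.6 = $17,520.04
TC(1,410) = (21,770/1,410)×334 + (1,410/2)×19.6 = $18,974.87
|ΔTC| = |$17,520.04 − $18,974.87| = $1,454.83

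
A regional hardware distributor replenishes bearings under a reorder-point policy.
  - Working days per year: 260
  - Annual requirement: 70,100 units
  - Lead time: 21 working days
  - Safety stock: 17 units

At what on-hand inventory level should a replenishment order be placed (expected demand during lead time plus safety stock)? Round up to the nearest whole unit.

5,679 units

Daily demand d = 70,100 / 260 = 269.615 units/day
Demand during lead time = 269.615 × 21 = 5,661.92
Reorder point = 5,661.92 + 17 = 5,678.92 → round up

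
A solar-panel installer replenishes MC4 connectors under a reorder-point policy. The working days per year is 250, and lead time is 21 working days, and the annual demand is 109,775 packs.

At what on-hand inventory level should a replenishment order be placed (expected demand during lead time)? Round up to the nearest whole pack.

Daily demand d = 109,775 / 250 = 439.100 packs/day
Demand during lead time = 439.100 × 21 = 9,221.10
Reorder point = 9,221.10 → round up

9,222 packs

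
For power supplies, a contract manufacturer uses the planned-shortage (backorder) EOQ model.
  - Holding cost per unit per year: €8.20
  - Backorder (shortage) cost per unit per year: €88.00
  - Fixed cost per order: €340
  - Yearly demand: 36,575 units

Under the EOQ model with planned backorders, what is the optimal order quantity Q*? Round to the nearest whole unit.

1,821 units

Basic EOQ = √(2·36,575·340/8.2) = 1,741.565
Backorder adjustment √((H+b)/b) = √((8.2+88)/88) = 1.0456
Q* = 1,741.565 × 1.0456 ≈ 1,820.90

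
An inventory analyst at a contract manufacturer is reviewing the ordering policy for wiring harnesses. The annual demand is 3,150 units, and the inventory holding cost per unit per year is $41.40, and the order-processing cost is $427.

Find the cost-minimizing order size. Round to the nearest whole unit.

Optimal lot size Q* = (2 × 3,150 × $427 / $41.4)^½ ≈ 254.91

255 units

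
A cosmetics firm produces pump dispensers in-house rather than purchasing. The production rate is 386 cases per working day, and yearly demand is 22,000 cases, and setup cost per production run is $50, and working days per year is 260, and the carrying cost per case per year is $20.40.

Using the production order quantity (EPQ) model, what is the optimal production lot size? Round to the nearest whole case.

d = 22,000/260 = 84.6154 cases/day;  effective holding cost H(1 − d/p) = 20.4·(1 − 84.6154/386) = 15.92810
Q* = √(2DS / H_eff) = √(2·22,000·50 / 15.92810) ≈ 371.65

372 cases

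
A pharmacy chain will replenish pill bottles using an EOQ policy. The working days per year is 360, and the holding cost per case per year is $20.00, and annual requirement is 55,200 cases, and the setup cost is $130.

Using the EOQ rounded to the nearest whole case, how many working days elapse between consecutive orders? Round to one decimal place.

5.5 days

EOQ = √(2DS/H) = √(2 × 55,200 × 130 / 20)
    = √(717,600.00) ≈ 847.11 → Q = 847 cases
Days between orders = 360 / (D/Q) = 360 / 65.171 ≈ 5.524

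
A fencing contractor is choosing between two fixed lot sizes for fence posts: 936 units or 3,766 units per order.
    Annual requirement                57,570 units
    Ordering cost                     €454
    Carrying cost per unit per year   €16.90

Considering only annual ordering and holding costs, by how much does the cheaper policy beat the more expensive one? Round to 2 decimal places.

€2,929.79

For each Q, cost = (D/Q)·S + (Q/2)·H.
TC(936) = (57,570/936)×454 + (936/2)×16.9 = €35,833.11
TC(3,766) = (57,570/3,766)×454 + (3,766/2)×16.9 = €38,762.90
Lots of 936 are cheaper by €2,929.79.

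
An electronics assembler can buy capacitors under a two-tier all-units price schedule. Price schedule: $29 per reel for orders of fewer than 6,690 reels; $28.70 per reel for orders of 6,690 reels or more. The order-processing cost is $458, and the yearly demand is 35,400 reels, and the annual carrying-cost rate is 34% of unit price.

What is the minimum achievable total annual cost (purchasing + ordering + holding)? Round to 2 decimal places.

H₁ = 34%×$29 = $9.8600;  H₂ = 34%×$28.70 = $9.7580
EOQ₁ = √(2×35,400×458/9.8600) = 1,813.47  (< 6,690, feasible at tier 1)
EOQ₂ = √(2×35,400×458/9.7580) = 1,822.93  (< 6,690 → use Q = 6,690 at tier-2 price)
TC(tier 1 (EOQ₁), Q≈1,813.5) = $1,044,480.84
TC(tier 2, Q≈6,690.0) = $1,051,044.01
Minimum at tier 1 (EOQ₁): $1,044,480.84

$1,044,480.84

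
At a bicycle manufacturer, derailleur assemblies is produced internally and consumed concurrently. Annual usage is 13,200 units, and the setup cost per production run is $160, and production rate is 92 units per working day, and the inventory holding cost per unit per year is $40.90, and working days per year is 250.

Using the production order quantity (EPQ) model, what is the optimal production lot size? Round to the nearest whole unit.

492 units

Daily demand d = 13,200/250 = 52.800; p = 92; 1 − d/p = 0.42609
EPQ = √(2DS / (H(1 − d/p)))
    = √(2 × 13,200 × 160 / (40.9 × 0.42609)) ≈ 492.32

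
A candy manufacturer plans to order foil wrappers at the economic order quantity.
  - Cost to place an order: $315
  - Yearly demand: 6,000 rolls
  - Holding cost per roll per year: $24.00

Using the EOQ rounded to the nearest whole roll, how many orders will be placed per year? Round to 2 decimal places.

Optimal lot size Q* = (2 × 6,000 × $315 / $24)^½ ≈ 396.86 → Q = 397
Orders per year = D/Q = 6,000 / 397 = 15.113

15.11 orders per year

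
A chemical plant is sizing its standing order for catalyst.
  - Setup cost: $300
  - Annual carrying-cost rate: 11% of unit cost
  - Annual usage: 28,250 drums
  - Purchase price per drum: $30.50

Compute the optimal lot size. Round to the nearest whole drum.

2,248 drums

Carrying cost H = $30.5 × 11% = $3.3550/drum/yr
EOQ = √(2DS/H) = √(2 × 28,250 × 300 / 3.355)
    = √(5,052,160.95) ≈ 2,247.70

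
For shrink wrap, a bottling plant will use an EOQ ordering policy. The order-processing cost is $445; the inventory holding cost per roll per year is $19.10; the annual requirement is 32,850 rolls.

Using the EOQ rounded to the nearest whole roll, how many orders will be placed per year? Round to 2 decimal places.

26.56 orders per year

Q* = √(2·D·S / H) = √(2·32,850·445 / 19.1) = √1,530,706.8 ≈ 1,237.22 → Q = 1,237
N = D/Q = 32,850/1,237 ≈ 26.556 orders/yr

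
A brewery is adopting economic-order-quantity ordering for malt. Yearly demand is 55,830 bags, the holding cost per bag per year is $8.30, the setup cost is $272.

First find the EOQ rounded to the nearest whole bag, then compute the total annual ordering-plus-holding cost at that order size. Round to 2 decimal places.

Optimal lot size Q* = (2 × 55,830 × $272 / $8.3)^½ ≈ 1,912.91 → Q = 1,913 bags
Annual ordering cost = (D/Q)·S = (55,830/1,913) × 272 = $7,938.19
Annual holding cost  = (Q/2)·H = (1,913/2) × 8.3 = $7,938.95
Total = $7,938.19 + $7,938.95 = $15,877.14

$15,877.14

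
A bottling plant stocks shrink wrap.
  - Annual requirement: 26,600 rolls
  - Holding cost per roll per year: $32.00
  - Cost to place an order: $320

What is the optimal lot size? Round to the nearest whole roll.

Q* = √(2·D·S / H) = √(2·26,600·320 / 32) = √532,000.0 ≈ 729.38

729 rolls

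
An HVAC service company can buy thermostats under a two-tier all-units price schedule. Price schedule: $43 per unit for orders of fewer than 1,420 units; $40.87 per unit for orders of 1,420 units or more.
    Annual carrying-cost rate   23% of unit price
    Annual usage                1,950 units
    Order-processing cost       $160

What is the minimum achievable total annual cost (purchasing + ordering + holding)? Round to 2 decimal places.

$86,334.22

H₁ = 23%×$43 = $9.8900;  H₂ = 23%×$40.87 = $9.4001
EOQ₁ = √(2×1,950×160/9.8900) = 251.19  (< 1,420, feasible at tier 1)
EOQ₂ = √(2×1,950×160/9.4001) = 257.65  (< 1,420 → use Q = 1,420 at tier-2 price)
TC(tier 1 (EOQ₁), Q≈251.2) = $86,334.22
TC(tier 2, Q≈1,420.0) = $86,590.29
Minimum at tier 1 (EOQ₁): $86,334.22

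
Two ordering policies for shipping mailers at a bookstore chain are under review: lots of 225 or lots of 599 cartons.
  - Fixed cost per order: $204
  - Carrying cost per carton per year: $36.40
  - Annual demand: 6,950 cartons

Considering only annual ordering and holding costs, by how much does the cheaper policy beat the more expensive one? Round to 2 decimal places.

TC(Q) = (D/Q)S + (Q/2)H
TC(225) = (6,950/225)×204 + (225/2)×36.4 = $10,396.33
TC(599) = (6,950/599)×204 + (599/2)×36.4 = $13,268.74
|ΔTC| = |$10,396.33 − $13,268.74| = $2,872.41

$2,872.41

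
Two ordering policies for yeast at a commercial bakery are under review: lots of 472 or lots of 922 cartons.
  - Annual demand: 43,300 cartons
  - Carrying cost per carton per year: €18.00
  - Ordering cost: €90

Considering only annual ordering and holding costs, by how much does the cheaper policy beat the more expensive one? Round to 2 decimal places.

€20.33

TC(Q) = (D/Q)S + (Q/2)H
TC(472) = (43,300/472)×90 + (472/2)×18 = €12,504.36
TC(922) = (43,300/922)×90 + (922/2)×18 = €12,524.68
Cheaper: Q = 472.  Difference = €20.33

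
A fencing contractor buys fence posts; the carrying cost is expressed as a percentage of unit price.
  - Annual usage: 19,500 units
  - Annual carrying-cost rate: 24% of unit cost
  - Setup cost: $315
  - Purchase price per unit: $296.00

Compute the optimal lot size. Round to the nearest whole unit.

H = i·C = 0.24 × $296 = $71.0400 per unit-year
2DS/H = 2·19,500·315/71.04 = 172,930.74
EOQ = √172,930.74 ≈ 415.85

416 units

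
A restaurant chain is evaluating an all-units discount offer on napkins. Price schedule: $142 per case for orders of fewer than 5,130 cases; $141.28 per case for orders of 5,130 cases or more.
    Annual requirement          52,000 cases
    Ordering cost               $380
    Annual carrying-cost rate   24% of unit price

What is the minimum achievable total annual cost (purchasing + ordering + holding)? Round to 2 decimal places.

H₁ = 24%×$142 = $34.0800;  H₂ = 24%×$141.28 = $33.9072
EOQ₁ = √(2×52,000×380/34.0800) = 1,076.86  (< 5,130, feasible at tier 1)
EOQ₂ = √(2×52,000×380/33.9072) = 1,079.60  (< 5,130 → use Q = 5,130 at tier-2 price)
TC(tier 1 (EOQ₁), Q≈1,076.9) = $7,420,699.34
TC(tier 2, Q≈5,130.0) = $7,437,383.82
Minimum at tier 1 (EOQ₁): $7,420,699.34

$7,420,699.34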